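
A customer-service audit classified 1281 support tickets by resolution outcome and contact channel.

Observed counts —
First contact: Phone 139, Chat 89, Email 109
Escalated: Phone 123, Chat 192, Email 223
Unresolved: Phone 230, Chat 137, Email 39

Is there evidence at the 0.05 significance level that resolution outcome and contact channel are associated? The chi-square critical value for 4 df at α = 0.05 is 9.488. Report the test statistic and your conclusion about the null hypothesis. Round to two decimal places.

Row totals: 337, 538, 406. Column totals: 492, 418, 371. Grand total N = 1281.
Expected counts (row total × column total / N):
  First contact, Phone: 337×492/1281 = 129.433
  First contact, Chat: 337×418/1281 = 109.966
  First contact, Email: 337×371/1281 = 97.601
  Escalated, Phone: 538×492/1281 = 206.632
  Escalated, Chat: 538×418/1281 = 175.553
  Escalated, Email: 538×371/1281 = 155.814
  Unresolved, Phone: 406×492/1281 = 155.934
  Unresolved, Chat: 406×418/1281 = 132.481
  Unresolved, Email: 406×371/1281 = 117.585
Contributions (O − E)²/E:
  (139 − 129.433)²/129.433 = 0.7071
  (89 − 109.966)²/109.966 = 3.9974
  (109 − 97.601)²/97.601 = 1.3313
  (123 − 206.632)²/206.632 = 33.8491
  (192 − 175.553)²/175.553 = 1.5409
  (223 − 155.814)²/155.814 = 28.9702
  (230 − 155.934)²/155.934 = 35.1801
  (137 − 132.481)²/132.481 = 0.1541
  (39 − 117.585)²/117.585 = 52.5203
χ² = 0.7071 + 3.9974 + 1.3313 + 33.8491 + 1.5409 + 28.9702 + 35.1801 + 0.1541 + 52.5203 = 158.25
df = (3−1)(3−1) = 4. Since 158.25 > 9.488, reject the null hypothesis of independence at α = 0.05.

158.25; reject H₀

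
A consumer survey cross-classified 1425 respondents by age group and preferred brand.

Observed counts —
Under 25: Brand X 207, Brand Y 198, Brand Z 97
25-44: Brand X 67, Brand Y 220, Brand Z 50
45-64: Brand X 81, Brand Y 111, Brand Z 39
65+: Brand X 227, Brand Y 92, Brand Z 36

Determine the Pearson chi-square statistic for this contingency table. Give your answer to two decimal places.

161.05

Row totals: 502, 337, 231, 355. Column totals: 582, 621, 222. Grand total N = 1425.
Expected counts (row total × column total / N):
  Under 25, Brand X: 502×582/1425 = 205.027
  Under 25, Brand Y: 502×621/1425 = 218.766
  Under 25, Brand Z: 502×222/1425 = 78.206
  25-44, Brand X: 337×582/1425 = 137.638
  25-44, Brand Y: 337×621/1425 = 146.861
  25-44, Brand Z: 337×222/1425 = 52.501
  45-64, Brand X: 231×582/1425 = 94.345
  45-64, Brand Y: 231×621/1425 = 100.667
  45-64, Brand Z: 231×222/1425 = 35.987
  65+, Brand X: 355×582/1425 = 144.989
  65+, Brand Y: 355×621/1425 = 154.705
  65+, Brand Z: 355×222/1425 = 55.305
Contributions (O − E)²/E:
  (207 − 205.027)²/205.027 = 0.0190
  (198 − 218.766)²/218.766 = 1.9712
  (97 − 78.206)²/78.206 = 4.5165
  (67 − 137.638)²/137.638 = 36.2525
  (220 − 146.861)²/146.861 = 36.4243
  (50 − 52.501)²/52.501 = 0.1191
  (81 − 94.345)²/94.345 = 1.8876
  (111 − 100.667)²/100.667 = 1.0606
  (39 − 35.987)²/35.987 = 0.2523
  (227 − 144.989)²/144.989 = 46.3884
  (92 − 154.705)²/154.705 = 25.4156
  (36 − 55.305)²/55.305 = 6.7387
χ² = 0.0190 + 1.9712 + 4.5165 + 36.2525 + 36.4243 + 0.1191 + 1.8876 + 1.0606 + 0.2523 + 46.3884 + 25.4156 + 6.7387 = 161.05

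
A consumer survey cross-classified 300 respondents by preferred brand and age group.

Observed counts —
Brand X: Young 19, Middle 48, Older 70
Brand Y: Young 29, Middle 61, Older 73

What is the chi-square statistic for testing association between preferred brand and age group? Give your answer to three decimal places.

1.454

Row totals: 137, 163. Column totals: 48, 109, 143. Grand total N = 300.
Expected counts (row total × column total / N):
  Brand X, Young: 137×48/300 = 21.9200
  Brand X, Middle: 137×109/300 = 49.7767
  Brand X, Older: 137×143/300 = 65.3033
  Brand Y, Young: 163×48/300 = 26.0800
  Brand Y, Middle: 163×109/300 = 59.2233
  Brand Y, Older: 163×143/300 = 77.6967
Contributions (O − E)²/E:
  (19 − 21.9200)²/21.9200 = 0.3890
  (48 − 49.7767)²/49.7767 = 0.0634
  (70 − 65.3033)²/65.3033 = 0.3378
  (29 − 26.0800)²/26.0800 = 0.3269
  (61 − 59.2233)²/59.2233 = 0.0533
  (73 − 77.6967)²/77.6967 = 0.2839
χ² = 0.3890 + 0.0634 + 0.3378 + 0.3269 + 0.0533 + 0.2839 = 1.454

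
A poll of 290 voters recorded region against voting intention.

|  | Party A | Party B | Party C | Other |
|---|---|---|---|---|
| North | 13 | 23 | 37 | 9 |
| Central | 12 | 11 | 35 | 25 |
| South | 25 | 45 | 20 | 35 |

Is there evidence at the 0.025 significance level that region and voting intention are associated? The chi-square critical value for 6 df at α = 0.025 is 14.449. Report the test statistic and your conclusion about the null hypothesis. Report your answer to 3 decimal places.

Row totals: 82, 83, 125. Column totals: 50, 79, 92, 69. Grand total N = 290.
Expected counts (row total × column total / N):
  North, Party A: 82×50/290 = 14.1379
  North, Party B: 82×79/290 = 22.3379
  North, Party C: 82×92/290 = 26.0138
  North, Other: 82×69/290 = 19.5103
  Central, Party A: 83×50/290 = 14.3103
  Central, Party B: 83×79/290 = 22.6103
  Central, Party C: 83×92/290 = 26.3310
  Central, Other: 83×69/290 = 19.7483
  South, Party A: 125×50/290 = 21.5517
  South, Party B: 125×79/290 = 34.0517
  South, Party C: 125×92/290 = 39.6552
  South, Other: 125×69/290 = 29.7414
Contributions (O − E)²/E:
  (13 − 14.1379)²/14.1379 = 0.0916
  (23 − 22.3379)²/22.3379 = 0.0196
  (37 − 26.0138)²/26.0138 = 4.6397
  (9 − 19.5103)²/19.5103 = 5.6620
  (12 − 14.3103)²/14.3103 = 0.3730
  (11 − 22.6103)²/22.6103 = 5.9618
  (35 − 26.3310)²/26.3310 = 2.8541
  (25 − 19.7483)²/19.7483 = 1.3966
  (25 − 21.5517)²/21.5517 = 0.5517
  (45 − 34.0517)²/34.0517 = 3.5201
  (20 − 39.6552)²/39.6552 = 9.7421
  (35 − 29.7414)²/29.7414 = 0.9298
χ² = 0.0916 + 0.0196 + 4.6397 + 5.6620 + 0.3730 + 5.9618 + 2.8541 + 1.3966 + 0.5517 + 3.5201 + 9.7421 + 0.9298 = 35.742
df = (3−1)(4−1) = 6. Since 35.742 > 14.449, reject the null hypothesis of independence at α = 0.025.

35.742; reject H₀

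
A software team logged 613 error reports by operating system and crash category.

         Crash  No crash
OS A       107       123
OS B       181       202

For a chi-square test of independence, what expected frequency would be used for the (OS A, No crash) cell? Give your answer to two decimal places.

Row total (OS A) = 230; column total (No crash) = 325; grand total N = 613.
Expected count = (row total × column total) / N = 230 × 325 / 613 = 121.94.

121.94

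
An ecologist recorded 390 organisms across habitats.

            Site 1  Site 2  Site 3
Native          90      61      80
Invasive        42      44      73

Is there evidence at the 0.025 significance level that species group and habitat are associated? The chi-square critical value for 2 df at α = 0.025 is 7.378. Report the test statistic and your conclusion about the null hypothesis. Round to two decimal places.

Row totals: 231, 159. Column totals: 132, 105, 153. Grand total N = 390.
Expected counts (row total × column total / N):
  Native, Site 1: 231×132/390 = 78.185
  Native, Site 2: 231×105/390 = 62.192
  Native, Site 3: 231×153/390 = 90.623
  Invasive, Site 1: 159×132/390 = 53.815
  Invasive, Site 2: 159×105/390 = 42.808
  Invasive, Site 3: 159×153/390 = 62.377
Contributions (O − E)²/E:
  (90 − 78.185)²/78.185 = 1.7854
  (61 − 62.192)²/62.192 = 0.0228
  (80 − 90.623)²/90.623 = 1.2452
  (42 − 53.815)²/53.815 = 2.5940
  (44 − 42.808)²/42.808 = 0.0332
  (73 − 62.377)²/62.377 = 1.8091
χ² = 1.7854 + 0.0228 + 1.2452 + 2.5940 + 0.0332 + 1.8091 = 7.49
df = (2−1)(3−1) = 2. Since 7.49 > 7.378, reject the null hypothesis of independence at α = 0.025.

7.49; reject H₀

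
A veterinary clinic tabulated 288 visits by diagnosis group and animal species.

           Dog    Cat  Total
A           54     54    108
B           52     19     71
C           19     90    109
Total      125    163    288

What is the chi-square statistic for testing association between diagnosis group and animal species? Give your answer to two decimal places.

Grand total N = 288.
Expected counts (row total × column total / N):
  A, Dog: 108×125/288 = 46.875
  A, Cat: 108×163/288 = 61.125
  B, Dog: 71×125/288 = 30.816
  B, Cat: 71×163/288 = 40.184
  C, Dog: 109×125/288 = 47.309
  C, Cat: 109×163/288 = 61.691
Contributions (O − E)²/E:
  (54 − 46.875)²/46.875 = 1.0830
  (54 − 61.125)²/61.125 = 0.8305
  (52 − 30.816)²/30.816 = 14.5626
  (19 − 40.184)²/40.184 = 11.1677
  (19 − 47.309)²/47.309 = 16.9397
  (90 − 61.691)²/61.691 = 12.9905
χ² = 1.0830 + 0.8305 + 14.5626 + 11.1677 + 16.9397 + 12.9905 = 57.57

57.57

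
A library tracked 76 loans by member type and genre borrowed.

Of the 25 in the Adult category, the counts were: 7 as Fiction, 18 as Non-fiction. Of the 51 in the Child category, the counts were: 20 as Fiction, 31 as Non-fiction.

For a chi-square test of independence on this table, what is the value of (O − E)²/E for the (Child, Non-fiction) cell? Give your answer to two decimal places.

Row total (Child) = 51; column total (Non-fiction) = 49; N = 76.
Expected count E = 51 × 49 / 76 = 32.882.
Contribution = (O − E)²/E = (31 − 32.882)² / 32.882 = 0.11.

0.11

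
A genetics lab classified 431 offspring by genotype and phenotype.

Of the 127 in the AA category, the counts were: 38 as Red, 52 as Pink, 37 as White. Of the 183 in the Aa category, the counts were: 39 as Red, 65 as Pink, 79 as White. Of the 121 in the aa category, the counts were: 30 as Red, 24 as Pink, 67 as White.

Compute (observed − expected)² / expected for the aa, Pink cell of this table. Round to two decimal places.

6.14

Row total (aa) = 121; column total (Pink) = 141; N = 431.
Expected count E = 121 × 141 / 431 = 39.585.
Contribution = (O − E)²/E = (24 − 39.585)² / 39.585 = 6.14.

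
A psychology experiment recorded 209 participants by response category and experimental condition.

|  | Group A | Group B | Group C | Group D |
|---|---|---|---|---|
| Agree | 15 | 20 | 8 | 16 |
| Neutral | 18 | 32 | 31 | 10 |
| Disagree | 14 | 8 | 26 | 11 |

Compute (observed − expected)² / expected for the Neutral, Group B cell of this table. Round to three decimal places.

Row total (Neutral) = 91; column total (Group B) = 60; N = 209.
Expected count E = 91 × 60 / 209 = 26.1244.
Contribution = (O − E)²/E = (32 − 26.1244)² / 26.1244 = 1.321.

1.321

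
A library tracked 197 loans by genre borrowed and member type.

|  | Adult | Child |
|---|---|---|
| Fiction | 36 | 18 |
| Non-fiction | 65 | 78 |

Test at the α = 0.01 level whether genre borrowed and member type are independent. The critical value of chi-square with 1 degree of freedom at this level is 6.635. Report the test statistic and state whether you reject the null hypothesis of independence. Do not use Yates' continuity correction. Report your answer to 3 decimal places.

7.059; reject H₀

Row totals: 54, 143. Column totals: 101, 96. Grand total N = 197.
Expected counts (row total × column total / N):
  Fiction, Adult: 54×101/197 = 27.6853
  Fiction, Child: 54×96/197 = 26.3147
  Non-fiction, Adult: 143×101/197 = 73.3147
  Non-fiction, Child: 143×96/197 = 69.6853
Contributions (O − E)²/E:
  (36 − 27.6853)²/27.6853 = 2.4971
  (18 − 26.3147)²/26.3147 = 2.6272
  (65 − 73.3147)²/73.3147 = 0.9430
  (78 − 69.6853)²/69.6853 = 0.9921
χ² = 2.4971 + 2.6272 + 0.9430 + 0.9921 = 7.059
df = (2−1)(2−1) = 1. Since 7.059 > 6.635, reject the null hypothesis of independence at α = 0.01.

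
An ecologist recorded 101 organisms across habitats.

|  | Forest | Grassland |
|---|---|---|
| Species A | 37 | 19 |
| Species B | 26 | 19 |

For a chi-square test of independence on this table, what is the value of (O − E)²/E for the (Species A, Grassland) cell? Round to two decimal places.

Row total (Species A) = 56; column total (Grassland) = 38; N = 101.
Expected count E = 56 × 38 / 101 = 21.069.
Contribution = (O − E)²/E = (19 − 21.069)² / 21.069 = 0.20.

0.20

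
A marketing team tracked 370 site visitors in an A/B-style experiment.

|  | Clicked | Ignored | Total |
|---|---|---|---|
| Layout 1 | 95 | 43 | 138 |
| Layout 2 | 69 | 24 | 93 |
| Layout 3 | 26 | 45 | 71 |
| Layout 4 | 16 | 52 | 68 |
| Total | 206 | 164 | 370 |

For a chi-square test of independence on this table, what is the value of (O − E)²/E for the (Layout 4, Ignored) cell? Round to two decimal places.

15.85

Row total (Layout 4) = 68; column total (Ignored) = 164; N = 370.
Expected count E = 68 × 164 / 370 = 30.1405.
Contribution = (O − E)²/E = (52 − 30.1405)² / 30.1405 = 15.85.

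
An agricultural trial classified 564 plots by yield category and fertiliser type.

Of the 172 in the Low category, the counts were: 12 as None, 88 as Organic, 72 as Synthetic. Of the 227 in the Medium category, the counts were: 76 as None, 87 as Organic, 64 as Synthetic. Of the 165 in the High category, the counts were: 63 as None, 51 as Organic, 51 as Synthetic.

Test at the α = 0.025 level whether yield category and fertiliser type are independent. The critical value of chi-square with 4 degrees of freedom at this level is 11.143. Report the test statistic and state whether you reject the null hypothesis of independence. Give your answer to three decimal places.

Row totals: 172, 227, 165. Column totals: 151, 226, 187. Grand total N = 564.
Expected counts (row total × column total / N):
  Low, None: 172×151/564 = 46.0496
  Low, Organic: 172×226/564 = 68.9220
  Low, Synthetic: 172×187/564 = 57.0284
  Medium, None: 227×151/564 = 60.7748
  Medium, Organic: 227×226/564 = 90.9610
  Medium, Synthetic: 227×187/564 = 75.2642
  High, None: 165×151/564 = 44.1755
  High, Organic: 165×226/564 = 66.1170
  High, Synthetic: 165×187/564 = 54.7074
Contributions (O − E)²/E:
  (12 − 46.0496)²/46.0496 = 25.1767
  (88 − 68.9220)²/68.9220 = 5.2809
  (72 − 57.0284)²/57.0284 = 3.9305
  (76 − 60.7748)²/60.7748 = 3.8142
  (87 − 90.9610)²/90.9610 = 0.1725
  (64 − 75.2642)²/75.2642 = 1.6858
  (63 − 44.1755)²/44.1755 = 8.0217
  (51 − 66.1170)²/66.1170 = 3.4564
  (51 − 54.7074)²/54.7074 = 0.2512
χ² = 25.1767 + 5.2809 + 3.9305 + 3.8142 + 0.1725 + 1.6858 + 8.0217 + 3.4564 + 0.2512 = 51.790
df = (3−1)(3−1) = 4. Since 51.790 > 11.143, reject the null hypothesis of independence at α = 0.025.

51.790; reject H₀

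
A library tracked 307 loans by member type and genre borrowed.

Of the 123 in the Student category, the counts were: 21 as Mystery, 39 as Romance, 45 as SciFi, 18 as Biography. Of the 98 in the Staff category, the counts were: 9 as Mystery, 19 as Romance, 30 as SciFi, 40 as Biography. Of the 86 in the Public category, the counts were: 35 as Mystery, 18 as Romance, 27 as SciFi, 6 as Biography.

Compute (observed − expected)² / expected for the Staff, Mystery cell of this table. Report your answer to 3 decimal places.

Row total (Staff) = 98; column total (Mystery) = 65; N = 307.
Expected count E = 98 × 65 / 307 = 20.7492.
Contribution = (O − E)²/E = (9 − 20.7492)² / 20.7492 = 6.653.

6.653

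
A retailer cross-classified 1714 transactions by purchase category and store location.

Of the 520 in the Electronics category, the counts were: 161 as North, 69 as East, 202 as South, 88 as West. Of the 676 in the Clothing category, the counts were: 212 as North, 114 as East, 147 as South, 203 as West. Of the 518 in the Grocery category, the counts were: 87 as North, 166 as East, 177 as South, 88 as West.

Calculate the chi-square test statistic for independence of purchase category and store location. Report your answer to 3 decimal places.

142.140

Row totals: 520, 676, 518. Column totals: 460, 349, 526, 379. Grand total N = 1714.
Expected counts (row total × column total / N):
  Electronics, North: 520×460/1714 = 139.5566
  Electronics, East: 520×349/1714 = 105.8810
  Electronics, South: 520×526/1714 = 159.5799
  Electronics, West: 520×379/1714 = 114.9825
  Clothing, North: 676×460/1714 = 181.4236
  Clothing, East: 676×349/1714 = 137.6453
  Clothing, South: 676×526/1714 = 207.4539
  Clothing, West: 676×379/1714 = 149.4772
  Grocery, North: 518×460/1714 = 139.0198
  Grocery, East: 518×349/1714 = 105.4737
  Grocery, South: 518×526/1714 = 158.9662
  Grocery, West: 518×379/1714 = 114.5403
Contributions (O − E)²/E:
  (161 − 139.5566)²/139.5566 = 3.2949
  (69 − 105.8810)²/105.8810 = 12.8466
  (202 − 159.5799)²/159.5799 = 11.2763
  (88 − 114.9825)²/114.9825 = 6.3319
  (212 − 181.4236)²/181.4236 = 5.1532
  (114 − 137.6453)²/137.6453 = 4.0619
  (147 − 207.4539)²/207.4539 = 17.6168
  (203 − 149.4772)²/149.4772 = 19.1647
  (87 − 139.0198)²/139.0198 = 19.4653
  (166 − 105.4737)²/105.4737 = 34.7331
  (177 − 158.9662)²/158.9662 = 2.0458
  (88 − 114.5403)²/114.5403 = 6.1497
χ² = 3.2949 + 12.8466 + 11.2763 + 6.3319 + 5.1532 + 4.0619 + 17.6168 + 19.1647 + 19.4653 + 34.7331 + 2.0458 + 6.1497 = 142.140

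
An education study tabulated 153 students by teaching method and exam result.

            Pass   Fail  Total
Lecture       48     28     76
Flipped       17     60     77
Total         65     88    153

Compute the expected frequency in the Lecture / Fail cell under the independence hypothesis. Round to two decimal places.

43.71

Row total (Lecture) = 76; column total (Fail) = 88; grand total N = 153.
Expected count = (row total × column total) / N = 76 × 88 / 153 = 43.71.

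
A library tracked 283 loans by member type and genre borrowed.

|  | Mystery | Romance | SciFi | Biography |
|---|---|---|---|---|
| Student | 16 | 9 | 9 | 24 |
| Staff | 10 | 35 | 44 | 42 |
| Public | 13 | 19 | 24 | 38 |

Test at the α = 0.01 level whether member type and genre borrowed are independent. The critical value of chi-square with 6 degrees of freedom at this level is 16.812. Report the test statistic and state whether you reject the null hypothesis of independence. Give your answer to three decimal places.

Row totals: 58, 131, 94. Column totals: 39, 63, 77, 104. Grand total N = 283.
Expected counts (row total × column total / N):
  Student, Mystery: 58×39/283 = 7.99293
  Student, Romance: 58×63/283 = 12.91166
  Student, SciFi: 58×77/283 = 15.78092
  Student, Biography: 58×104/283 = 21.31449
  Staff, Mystery: 131×39/283 = 18.05300
  Staff, Romance: 131×63/283 = 29.16254
  Staff, SciFi: 131×77/283 = 35.64311
  Staff, Biography: 131×104/283 = 48.14134
  Public, Mystery: 94×39/283 = 12.95406
  Public, Romance: 94×63/283 = 20.92580
  Public, SciFi: 94×77/283 = 25.57597
  Public, Biography: 94×104/283 = 34.54417
Contributions (O − E)²/E:
  (16 − 7.99293)²/7.99293 = 8.0212
  (9 − 12.91166)²/12.91166 = 1.1851
  (9 − 15.78092)²/15.78092 = 2.9137
  (24 − 21.31449)²/21.31449 = 0.3384
  (10 − 18.05300)²/18.05300 = 3.5922
  (35 − 29.16254)²/29.16254 = 1.1685
  (44 − 35.64311)²/35.64311 = 1.9594
  (42 − 48.14134)²/48.14134 = 0.7834
  (13 − 12.95406)²/12.95406 = 0.0002
  (19 − 20.92580)²/20.92580 = 0.1772
  (24 − 25.57597)²/25.57597 = 0.0971
  (38 − 34.54417)²/34.54417 = 0.3457
χ² = 8.0212 + 1.1851 + 2.9137 + 0.3384 + 3.5922 + 1.1685 + 1.9594 + 0.7834 + 0.0002 + 0.1772 + 0.0971 + 0.3457 = 20.582
df = (3−1)(4−1) = 6. Since 20.582 > 16.812, reject the null hypothesis of independence at α = 0.01.

20.582; reject H₀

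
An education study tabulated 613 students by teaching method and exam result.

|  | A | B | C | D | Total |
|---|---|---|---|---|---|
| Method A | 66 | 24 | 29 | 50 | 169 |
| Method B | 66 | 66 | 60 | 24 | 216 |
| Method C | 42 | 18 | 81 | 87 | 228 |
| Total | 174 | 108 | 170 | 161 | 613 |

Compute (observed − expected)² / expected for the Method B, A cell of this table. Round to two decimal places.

Row total (Method B) = 216; column total (A) = 174; N = 613.
Expected count E = 216 × 174 / 613 = 61.3116.
Contribution = (O − E)²/E = (66 − 61.3116)² / 61.3116 = 0.36.

0.36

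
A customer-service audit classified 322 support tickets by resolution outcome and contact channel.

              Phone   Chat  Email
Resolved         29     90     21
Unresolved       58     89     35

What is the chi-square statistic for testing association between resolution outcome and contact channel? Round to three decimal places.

Row totals: 140, 182. Column totals: 87, 179, 56. Grand total N = 322.
Expected counts (row total × column total / N):
  Resolved, Phone: 140×87/322 = 37.8261
  Resolved, Chat: 140×179/322 = 77.8261
  Resolved, Email: 140×56/322 = 24.3478
  Unresolved, Phone: 182×87/322 = 49.1739
  Unresolved, Chat: 182×179/322 = 101.1739
  Unresolved, Email: 182×56/322 = 31.6522
Contributions (O − E)²/E:
  (29 − 37.8261)²/37.8261 = 2.0594
  (90 − 77.8261)²/77.8261 = 1.9043
  (21 − 24.3478)²/24.3478 = 0.4603
  (58 − 49.1739)²/49.1739 = 1.5842
  (89 − 101.1739)²/101.1739 = 1.4648
  (35 − 31.6522)²/31.6522 = 0.3541
χ² = 2.0594 + 1.9043 + 0.4603 + 1.5842 + 1.4648 + 0.3541 = 7.827

7.827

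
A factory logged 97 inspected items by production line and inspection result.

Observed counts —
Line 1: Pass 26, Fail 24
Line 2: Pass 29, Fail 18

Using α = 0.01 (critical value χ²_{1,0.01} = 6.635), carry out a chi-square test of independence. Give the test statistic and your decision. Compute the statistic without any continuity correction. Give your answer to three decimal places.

Row totals: 50, 47. Column totals: 55, 42. Grand total N = 97.
Expected counts (row total × column total / N):
  Line 1, Pass: 50×55/97 = 28.3505
  Line 1, Fail: 50×42/97 = 21.6495
  Line 2, Pass: 47×55/97 = 26.6495
  Line 2, Fail: 47×42/97 = 20.3505
Contributions (O − E)²/E:
  (26 − 28.3505)²/28.3505 = 0.1949
  (24 − 21.6495)²/21.6495 = 0.2552
  (29 − 26.6495)²/26.6495 = 0.2073
  (18 − 20.3505)²/20.3505 = 0.2715
χ² = 0.1949 + 0.2552 + 0.2073 + 0.2715 = 0.929
df = (2−1)(2−1) = 1. Since 0.929 < 6.635, fail to reject the null hypothesis of independence at α = 0.01.

0.929; fail to reject H₀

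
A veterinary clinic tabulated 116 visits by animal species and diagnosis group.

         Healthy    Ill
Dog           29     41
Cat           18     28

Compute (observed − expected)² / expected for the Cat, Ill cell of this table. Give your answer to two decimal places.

0.01

Row total (Cat) = 46; column total (Ill) = 69; N = 116.
Expected count E = 46 × 69 / 116 = 27.362.
Contribution = (O − E)²/E = (28 − 27.362)² / 27.362 = 0.01.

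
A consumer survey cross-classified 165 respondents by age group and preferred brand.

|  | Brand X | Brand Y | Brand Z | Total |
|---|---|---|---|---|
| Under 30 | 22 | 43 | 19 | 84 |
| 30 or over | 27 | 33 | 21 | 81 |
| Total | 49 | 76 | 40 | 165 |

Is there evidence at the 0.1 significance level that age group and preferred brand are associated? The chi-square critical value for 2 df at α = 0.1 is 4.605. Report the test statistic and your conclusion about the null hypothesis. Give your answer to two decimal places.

Grand total N = 165.
Expected counts (row total × column total / N):
  Under 30, Brand X: 84×49/165 = 24.945
  Under 30, Brand Y: 84×76/165 = 38.691
  Under 30, Brand Z: 84×40/165 = 20.364
  30 or over, Brand X: 81×49/165 = 24.055
  30 or over, Brand Y: 81×76/165 = 37.309
  30 or over, Brand Z: 81×40/165 = 19.636
Contributions (O − E)²/E:
  (22 − 24.945)²/24.945 = 0.3477
  (43 − 38.691)²/38.691 = 0.4799
  (19 − 20.364)²/20.364 = 0.0914
  (27 − 24.055)²/24.055 = 0.3605
  (33 − 37.309)²/37.309 = 0.4977
  (21 − 19.636)²/19.636 = 0.0947
χ² = 0.3477 + 0.4799 + 0.0914 + 0.3605 + 0.4977 + 0.0947 = 1.87
df = (2−1)(3−1) = 2. Since 1.87 < 4.605, fail to reject the null hypothesis of independence at α = 0.1.

1.87; fail to reject H₀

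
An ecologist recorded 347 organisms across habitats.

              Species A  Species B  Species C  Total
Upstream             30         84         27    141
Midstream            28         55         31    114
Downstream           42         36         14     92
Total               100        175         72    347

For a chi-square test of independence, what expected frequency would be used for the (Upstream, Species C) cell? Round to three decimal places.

Row total (Upstream) = 141; column total (Species C) = 72; grand total N = 347.
Expected count = (row total × column total) / N = 141 × 72 / 347 = 29.256.

29.256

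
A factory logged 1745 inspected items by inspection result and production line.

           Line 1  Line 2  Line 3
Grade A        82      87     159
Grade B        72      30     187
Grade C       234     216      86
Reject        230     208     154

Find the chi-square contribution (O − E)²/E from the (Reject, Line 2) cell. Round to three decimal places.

Row total (Reject) = 592; column total (Line 2) = 541; N = 1745.
Expected count E = 592 × 541 / 1745 = 183.5370.
Contribution = (O − E)²/E = (208 − 183.5370)² / 183.5370 = 3.261.

3.261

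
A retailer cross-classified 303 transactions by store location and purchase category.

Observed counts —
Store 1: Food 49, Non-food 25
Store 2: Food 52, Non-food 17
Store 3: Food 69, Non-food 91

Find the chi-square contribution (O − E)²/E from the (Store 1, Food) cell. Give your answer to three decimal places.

Row total (Store 1) = 74; column total (Food) = 170; N = 303.
Expected count E = 74 × 170 / 303 = 41.5182.
Contribution = (O − E)²/E = (49 − 41.5182)² / 41.5182 = 1.348.

1.348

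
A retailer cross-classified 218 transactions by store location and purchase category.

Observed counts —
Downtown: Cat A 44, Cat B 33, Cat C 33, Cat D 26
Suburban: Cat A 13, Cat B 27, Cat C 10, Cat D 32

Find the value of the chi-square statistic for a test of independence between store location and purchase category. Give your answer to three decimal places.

18.118

Row totals: 136, 82. Column totals: 57, 60, 43, 58. Grand total N = 218.
Expected counts (row total × column total / N):
  Downtown, Cat A: 136×57/218 = 35.5596
  Downtown, Cat B: 136×60/218 = 37.4312
  Downtown, Cat C: 136×43/218 = 26.8257
  Downtown, Cat D: 136×58/218 = 36.1835
  Suburban, Cat A: 82×57/218 = 21.4404
  Suburban, Cat B: 82×60/218 = 22.5688
  Suburban, Cat C: 82×43/218 = 16.1743
  Suburban, Cat D: 82×58/218 = 21.8165
Contributions (O − E)²/E:
  (44 − 35.5596)²/35.5596 = 2.0034
  (33 − 37.4312)²/37.4312 = 0.5246
  (33 − 26.8257)²/26.8257 = 1.4211
  (26 − 36.1835)²/36.1835 = 2.8660
  (13 − 21.4404)²/21.4404 = 3.3227
  (27 − 22.5688)²/22.5688 = 0.8700
  (10 − 16.1743)²/16.1743 = 2.3569
  (32 − 21.8165)²/21.8165 = 4.7535
χ² = 2.0034 + 0.5246 + 1.4211 + 2.8660 + 3.3227 + 0.8700 + 2.3569 + 4.7535 = 18.118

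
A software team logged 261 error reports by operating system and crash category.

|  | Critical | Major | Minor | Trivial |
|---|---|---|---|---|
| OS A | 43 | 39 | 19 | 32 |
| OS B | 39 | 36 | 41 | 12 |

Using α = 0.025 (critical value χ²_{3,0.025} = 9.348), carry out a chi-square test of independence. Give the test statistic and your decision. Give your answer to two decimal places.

17.38; reject H₀

Row totals: 133, 128. Column totals: 82, 75, 60, 44. Grand total N = 261.
Expected counts (row total × column total / N):
  OS A, Critical: 133×82/261 = 41.785
  OS A, Major: 133×75/261 = 38.218
  OS A, Minor: 133×60/261 = 30.575
  OS A, Trivial: 133×44/261 = 22.421
  OS B, Critical: 128×82/261 = 40.215
  OS B, Major: 128×75/261 = 36.782
  OS B, Minor: 128×60/261 = 29.425
  OS B, Trivial: 128×44/261 = 21.579
Contributions (O − E)²/E:
  (43 − 41.785)²/41.785 = 0.0353
  (39 − 38.218)²/38.218 = 0.0160
  (19 − 30.575)²/30.575 = 4.3820
  (32 − 22.421)²/22.421 = 4.0925
  (39 − 40.215)²/40.215 = 0.0367
  (36 − 36.782)²/36.782 = 0.0166
  (41 − 29.425)²/29.425 = 4.5533
  (12 − 21.579)²/21.579 = 4.2522
χ² = 0.0353 + 0.0160 + 4.3820 + 4.0925 + 0.0367 + 0.0166 + 4.5533 + 4.2522 = 17.38
df = (2−1)(4−1) = 3. Since 17.38 > 9.348, reject the null hypothesis of independence at α = 0.025.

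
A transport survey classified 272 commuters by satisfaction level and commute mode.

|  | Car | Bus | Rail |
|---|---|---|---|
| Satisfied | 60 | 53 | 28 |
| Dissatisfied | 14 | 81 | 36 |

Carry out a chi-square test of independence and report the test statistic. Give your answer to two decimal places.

Row totals: 141, 131. Column totals: 74, 134, 64. Grand total N = 272.
Expected counts (row total × column total / N):
  Satisfied, Car: 141×74/272 = 38.360
  Satisfied, Bus: 141×134/272 = 69.463
  Satisfied, Rail: 141×64/272 = 33.176
  Dissatisfied, Car: 131×74/272 = 35.640
  Dissatisfied, Bus: 131×134/272 = 64.537
  Dissatisfied, Rail: 131×64/272 = 30.824
Contributions (O − E)²/E:
  (60 − 38.360)²/38.360 = 12.2078
  (53 − 69.463)²/69.463 = 3.9018
  (28 − 33.176)²/33.176 = 0.8075
  (14 − 35.640)²/35.640 = 13.1394
  (81 − 64.537)²/64.537 = 4.1996
  (36 − 30.824)²/30.824 = 0.8692
χ² = 12.2078 + 3.9018 + 0.8075 + 13.1394 + 4.1996 + 0.8692 = 35.13

35.13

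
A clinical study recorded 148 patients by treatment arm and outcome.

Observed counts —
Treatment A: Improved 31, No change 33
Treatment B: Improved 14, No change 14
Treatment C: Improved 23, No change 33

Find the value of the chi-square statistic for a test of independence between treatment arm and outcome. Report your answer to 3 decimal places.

Row totals: 64, 28, 56. Column totals: 68, 80. Grand total N = 148.
Expected counts (row total × column total / N):
  Treatment A, Improved: 64×68/148 = 29.4054
  Treatment A, No change: 64×80/148 = 34.5946
  Treatment B, Improved: 28×68/148 = 12.8649
  Treatment B, No change: 28×80/148 = 15.1351
  Treatment C, Improved: 56×68/148 = 25.7297
  Treatment C, No change: 56×80/148 = 30.2703
Contributions (O − E)²/E:
  (31 − 29.4054)²/29.4054 = 0.0865
  (33 − 34.5946)²/34.5946 = 0.0735
  (14 − 12.8649)²/12.8649 = 0.1002
  (14 − 15.1351)²/15.1351 = 0.0851
  (23 − 25.7297)²/25.7297 = 0.2896
  (33 − 30.2703)²/30.2703 = 0.2462
χ² = 0.0865 + 0.0735 + 0.1002 + 0.0851 + 0.2896 + 0.2462 = 0.881

0.881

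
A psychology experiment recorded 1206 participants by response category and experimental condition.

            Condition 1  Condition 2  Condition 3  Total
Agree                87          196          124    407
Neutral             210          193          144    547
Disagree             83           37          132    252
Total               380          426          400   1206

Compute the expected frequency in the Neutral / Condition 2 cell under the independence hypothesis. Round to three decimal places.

193.219

Row total (Neutral) = 547; column total (Condition 2) = 426; grand total N = 1206.
Expected count = (row total × column total) / N = 547 × 426 / 1206 = 193.219.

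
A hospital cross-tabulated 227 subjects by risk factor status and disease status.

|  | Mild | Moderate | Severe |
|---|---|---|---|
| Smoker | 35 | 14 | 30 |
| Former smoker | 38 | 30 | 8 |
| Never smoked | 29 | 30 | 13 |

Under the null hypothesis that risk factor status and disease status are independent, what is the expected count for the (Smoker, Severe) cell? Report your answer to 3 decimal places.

17.749

Row total (Smoker) = 79; column total (Severe) = 51; grand total N = 227.
Expected count = (row total × column total) / N = 79 × 51 / 227 = 17.749.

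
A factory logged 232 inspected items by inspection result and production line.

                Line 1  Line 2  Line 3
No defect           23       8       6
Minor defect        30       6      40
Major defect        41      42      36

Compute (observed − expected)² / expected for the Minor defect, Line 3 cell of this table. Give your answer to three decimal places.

6.426

Row total (Minor defect) = 76; column total (Line 3) = 82; N = 232.
Expected count E = 76 × 82 / 232 = 26.8621.
Contribution = (O − E)²/E = (40 − 26.8621)² / 26.8621 = 6.426.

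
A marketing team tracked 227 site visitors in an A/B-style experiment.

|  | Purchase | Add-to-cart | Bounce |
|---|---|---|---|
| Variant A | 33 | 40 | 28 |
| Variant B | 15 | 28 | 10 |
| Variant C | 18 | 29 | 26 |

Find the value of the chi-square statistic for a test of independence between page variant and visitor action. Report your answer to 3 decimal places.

5.670

Row totals: 101, 53, 73. Column totals: 66, 97, 64. Grand total N = 227.
Expected counts (row total × column total / N):
  Variant A, Purchase: 101×66/227 = 29.36564
  Variant A, Add-to-cart: 101×97/227 = 43.15859
  Variant A, Bounce: 101×64/227 = 28.47577
  Variant B, Purchase: 53×66/227 = 15.40969
  Variant B, Add-to-cart: 53×97/227 = 22.64758
  Variant B, Bounce: 53×64/227 = 14.94273
  Variant C, Purchase: 73×66/227 = 21.22467
  Variant C, Add-to-cart: 73×97/227 = 31.19383
  Variant C, Bounce: 73×64/227 = 20.58150
Contributions (O − E)²/E:
  (33 − 29.36564)²/29.36564 = 0.4498
  (40 − 43.15859)²/43.15859 = 0.2312
  (28 − 28.47577)²/28.47577 = 0.0079
  (15 − 15.40969)²/15.40969 = 0.0109
  (28 − 22.64758)²/22.64758 = 1.2650
  (10 − 14.94273)²/14.94273 = 1.6349
  (18 − 21.22467)²/21.22467 = 0.4899
  (29 − 31.19383)²/31.19383 = 0.1543
  (26 − 20.58150)²/20.58150 = 1.4265
χ² = 0.4498 + 0.2312 + 0.0079 + 0.0109 + 1.2650 + 1.6349 + 0.4899 + 0.1543 + 1.4265 = 5.670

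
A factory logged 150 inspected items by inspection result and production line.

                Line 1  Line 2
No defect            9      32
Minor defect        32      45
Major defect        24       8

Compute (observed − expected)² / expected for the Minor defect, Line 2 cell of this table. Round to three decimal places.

0.043

Row total (Minor defect) = 77; column total (Line 2) = 85; N = 150.
Expected count E = 77 × 85 / 150 = 43.6333.
Contribution = (O − E)²/E = (45 − 43.6333)² / 43.6333 = 0.043.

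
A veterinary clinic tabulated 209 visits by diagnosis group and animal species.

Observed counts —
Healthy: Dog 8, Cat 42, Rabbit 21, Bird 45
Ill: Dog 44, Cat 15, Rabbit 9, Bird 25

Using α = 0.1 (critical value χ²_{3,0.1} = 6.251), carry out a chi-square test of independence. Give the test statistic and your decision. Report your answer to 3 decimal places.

46.256; reject H₀

Row totals: 116, 93. Column totals: 52, 57, 30, 70. Grand total N = 209.
Expected counts (row total × column total / N):
  Healthy, Dog: 116×52/209 = 28.8612
  Healthy, Cat: 116×57/209 = 31.6364
  Healthy, Rabbit: 116×30/209 = 16.6507
  Healthy, Bird: 116×70/209 = 38.8517
  Ill, Dog: 93×52/209 = 23.1388
  Ill, Cat: 93×57/209 = 25.3636
  Ill, Rabbit: 93×30/209 = 13.3493
  Ill, Bird: 93×70/209 = 31.1483
Contributions (O − E)²/E:
  (8 − 28.8612)²/28.8612 = 15.0787
  (42 − 31.6364)²/31.6364 = 3.3950
  (21 − 16.6507)²/16.6507 = 1.1361
  (45 − 38.8517)²/38.8517 = 0.9730
  (44 − 23.1388)²/23.1388 = 18.8078
  (15 − 25.3636)²/25.3636 = 4.2346
  (9 − 13.3493)²/13.3493 = 1.4170
  (25 − 31.1483)²/31.1483 = 1.2136
χ² = 15.0787 + 3.3950 + 1.1361 + 0.9730 + 18.8078 + 4.2346 + 1.4170 + 1.2136 = 46.256
df = (2−1)(4−1) = 3. Since 46.256 > 6.251, reject the null hypothesis of independence at α = 0.1.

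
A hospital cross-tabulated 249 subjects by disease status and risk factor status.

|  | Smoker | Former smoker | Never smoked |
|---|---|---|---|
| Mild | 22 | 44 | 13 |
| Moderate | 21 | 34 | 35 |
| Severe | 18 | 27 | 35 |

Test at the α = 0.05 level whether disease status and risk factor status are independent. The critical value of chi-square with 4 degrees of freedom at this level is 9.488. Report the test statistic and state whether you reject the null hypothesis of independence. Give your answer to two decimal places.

15.92; reject H₀

Row totals: 79, 90, 80. Column totals: 61, 105, 83. Grand total N = 249.
Expected counts (row total × column total / N):
  Mild, Smoker: 79×61/249 = 19.35341
  Mild, Former smoker: 79×105/249 = 33.31325
  Mild, Never smoked: 79×83/249 = 26.33333
  Moderate, Smoker: 90×61/249 = 22.04819
  Moderate, Former smoker: 90×105/249 = 37.95181
  Moderate, Never smoked: 90×83/249 = 30.00000
  Severe, Smoker: 80×61/249 = 19.59839
  Severe, Former smoker: 80×105/249 = 33.73494
  Severe, Never smoked: 80×83/249 = 26.66667
Contributions (O − E)²/E:
  (22 − 19.35341)²/19.35341 = 0.3619
  (44 − 33.31325)²/33.31325 = 3.4283
  (13 − 26.33333)²/26.33333 = 6.7511
  (21 − 22.04819)²/22.04819 = 0.0498
  (34 − 37.95181)²/37.95181 = 0.4115
  (35 − 30.00000)²/30.00000 = 0.8333
  (18 − 19.59839)²/19.59839 = 0.1304
  (27 − 33.73494)²/33.73494 = 1.3446
  (35 − 26.66667)²/26.66667 = 2.6042
χ² = 0.3619 + 3.4283 + 6.7511 + 0.0498 + 0.4115 + 0.8333 + 0.1304 + 1.3446 + 2.6042 = 15.92
df = (3−1)(3−1) = 4. Since 15.92 > 9.488, reject the null hypothesis of independence at α = 0.05.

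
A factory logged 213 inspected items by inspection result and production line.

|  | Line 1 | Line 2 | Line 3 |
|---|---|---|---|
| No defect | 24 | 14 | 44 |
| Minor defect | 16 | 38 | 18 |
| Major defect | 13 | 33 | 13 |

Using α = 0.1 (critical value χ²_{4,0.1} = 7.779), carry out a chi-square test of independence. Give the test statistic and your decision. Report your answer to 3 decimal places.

Row totals: 82, 72, 59. Column totals: 53, 85, 75. Grand total N = 213.
Expected counts (row total × column total / N):
  No defect, Line 1: 82×53/213 = 20.4038
  No defect, Line 2: 82×85/213 = 32.7230
  No defect, Line 3: 82×75/213 = 28.8732
  Minor defect, Line 1: 72×53/213 = 17.9155
  Minor defect, Line 2: 72×85/213 = 28.7324
  Minor defect, Line 3: 72×75/213 = 25.3521
  Major defect, Line 1: 59×53/213 = 14.6808
  Major defect, Line 2: 59×85/213 = 23.5446
  Major defect, Line 3: 59×75/213 = 20.7746
Contributions (O − E)²/E:
  (24 − 20.4038)²/20.4038 = 0.6338
  (14 − 32.7230)²/32.7230 = 10.7127
  (44 − 28.8732)²/28.8732 = 7.9250
  (16 − 17.9155)²/17.9155 = 0.2048
  (38 − 28.7324)²/28.7324 = 2.9893
  (18 − 25.3521)²/25.3521 = 2.1321
  (13 − 14.6808)²/14.6808 = 0.1924
  (33 − 23.5446)²/23.5446 = 3.7972
  (13 − 20.7746)²/20.7746 = 2.9095
χ² = 0.6338 + 10.7127 + 7.9250 + 0.2048 + 2.9893 + 2.1321 + 0.1924 + 3.7972 + 2.9095 = 31.497
df = (3−1)(3−1) = 4. Since 31.497 > 7.779, reject the null hypothesis of independence at α = 0.1.

31.497; reject H₀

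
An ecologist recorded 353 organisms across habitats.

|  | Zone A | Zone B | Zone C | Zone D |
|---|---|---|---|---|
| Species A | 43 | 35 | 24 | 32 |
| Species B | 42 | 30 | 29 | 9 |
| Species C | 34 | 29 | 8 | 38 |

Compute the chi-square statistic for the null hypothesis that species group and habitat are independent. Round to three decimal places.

30.140

Row totals: 134, 110, 109. Column totals: 119, 94, 61, 79. Grand total N = 353.
Expected counts (row total × column total / N):
  Species A, Zone A: 134×119/353 = 45.17280
  Species A, Zone B: 134×94/353 = 35.68272
  Species A, Zone C: 134×61/353 = 23.15581
  Species A, Zone D: 134×79/353 = 29.98867
  Species B, Zone A: 110×119/353 = 37.08215
  Species B, Zone B: 110×94/353 = 29.29178
  Species B, Zone C: 110×61/353 = 19.00850
  Species B, Zone D: 110×79/353 = 24.61756
  Species C, Zone A: 109×119/353 = 36.74504
  Species C, Zone B: 109×94/353 = 29.02550
  Species C, Zone C: 109×61/353 = 18.83569
  Species C, Zone D: 109×79/353 = 24.39377
Contributions (O − E)²/E:
  (43 − 45.17280)²/45.17280 = 0.1045
  (35 − 35.68272)²/35.68272 = 0.0131
  (24 − 23.15581)²/23.15581 = 0.0308
  (32 − 29.98867)²/29.98867 = 0.1349
  (42 − 37.08215)²/37.08215 = 0.6522
  (30 − 29.29178)²/29.29178 = 0.0171
  (29 − 19.00850)²/19.00850 = 5.2519
  (9 − 24.61756)²/24.61756 = 9.9079
  (34 − 36.74504)²/36.74504 = 0.2051
  (29 − 29.02550)²/29.02550 = 0.0000
  (8 − 18.83569)²/18.83569 = 6.2335
  (38 − 24.39377)²/24.39377 = 7.5892
χ² = 0.1045 + 0.0131 + 0.0308 + 0.1349 + 0.6522 + 0.0171 + 5.2519 + 9.9079 + 0.2051 + 0.0000 + 6.2335 + 7.5892 = 30.140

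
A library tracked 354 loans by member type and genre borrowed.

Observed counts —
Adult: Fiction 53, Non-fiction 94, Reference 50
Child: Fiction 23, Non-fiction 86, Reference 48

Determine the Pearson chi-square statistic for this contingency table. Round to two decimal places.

7.82

Row totals: 197, 157. Column totals: 76, 180, 98. Grand total N = 354.
Expected counts (row total × column total / N):
  Adult, Fiction: 197×76/354 = 42.294
  Adult, Non-fiction: 197×180/354 = 100.169
  Adult, Reference: 197×98/354 = 54.537
  Child, Fiction: 157×76/354 = 33.706
  Child, Non-fiction: 157×180/354 = 79.831
  Child, Reference: 157×98/354 = 43.463
Contributions (O − E)²/E:
  (53 − 42.294)²/42.294 = 2.7100
  (94 − 100.169)²/100.169 = 0.3799
  (50 − 54.537)²/54.537 = 0.3774
  (23 − 33.706)²/33.706 = 3.4005
  (86 − 79.831)²/79.831 = 0.4767
  (48 − 43.463)²/43.463 = 0.4736
χ² = 2.7100 + 0.3799 + 0.3774 + 3.4005 + 0.4767 + 0.4736 = 7.82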